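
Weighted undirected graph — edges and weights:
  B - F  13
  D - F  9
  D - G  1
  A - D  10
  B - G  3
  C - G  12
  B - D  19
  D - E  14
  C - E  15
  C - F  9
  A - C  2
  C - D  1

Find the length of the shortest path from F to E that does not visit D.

Candidate routes:
F → C → E: 9 + 15 = 24
F → B → G → C → E: 13 + 3 + 12 + 15 = 43
Shortest: 24.

24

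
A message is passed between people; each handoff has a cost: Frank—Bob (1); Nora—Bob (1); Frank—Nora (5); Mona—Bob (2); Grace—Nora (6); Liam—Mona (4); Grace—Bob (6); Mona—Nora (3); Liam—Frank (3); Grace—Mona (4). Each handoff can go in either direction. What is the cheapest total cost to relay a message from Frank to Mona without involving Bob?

7

Paths from Frank to Mona avoiding Bob:
Frank→Nora→Grace→Mona: 5 + 6 + 4 = 15
Frank→Nora→Mona: 5 + 3 = 8
Frank→Liam→Mona: 3 + 4 = 7
Shortest: 7.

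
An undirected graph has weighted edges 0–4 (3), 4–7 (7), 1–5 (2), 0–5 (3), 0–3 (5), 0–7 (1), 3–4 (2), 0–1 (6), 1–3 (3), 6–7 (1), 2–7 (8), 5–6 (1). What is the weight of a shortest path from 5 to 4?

A few of the 5→4 routes:
5 - 6 - 7 - 0 - 4: 1 + 1 + 1 + 3 = 6
5 - 1 - 3 - 4: 2 + 3 + 2 = 7
5 - 0 - 4: 3 + 3 = 6
5 - 0 - 3 - 4: 3 + 5 + 2 = 10
5 - 6 - 7 - 0 - 3 - 4: 1 + 1 + 1 + 5 + 2 = 10
5 - 6 - 7 - 4: 1 + 1 + 7 = 9
The minimum is 6.

6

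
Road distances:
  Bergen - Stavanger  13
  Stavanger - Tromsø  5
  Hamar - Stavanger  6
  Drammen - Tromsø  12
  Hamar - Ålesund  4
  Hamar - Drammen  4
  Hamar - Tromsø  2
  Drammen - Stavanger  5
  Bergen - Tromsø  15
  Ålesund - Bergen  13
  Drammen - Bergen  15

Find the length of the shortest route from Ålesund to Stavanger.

10

Checking several routes:
Ålesund-Hamar-Drammen-Stavanger: 4 + 4 + 5 = 13
Ålesund-Hamar-Stavanger: 4 + 6 = 10
Ålesund-Hamar-Tromsø-Stavanger: 4 + 2 + 5 = 11
Shortest: 10.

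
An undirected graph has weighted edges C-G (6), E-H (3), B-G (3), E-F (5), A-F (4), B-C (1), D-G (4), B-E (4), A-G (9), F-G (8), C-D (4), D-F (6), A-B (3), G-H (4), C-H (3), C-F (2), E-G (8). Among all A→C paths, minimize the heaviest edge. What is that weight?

Some routes from A to C:
A-B-G-H-C: max(3, 3, 4, 3) = 4
A-B-C: max(3, 1) = 3
A-B-G-D-C: max(3, 3, 4, 4) = 4
Smallest bottleneck: 3.

3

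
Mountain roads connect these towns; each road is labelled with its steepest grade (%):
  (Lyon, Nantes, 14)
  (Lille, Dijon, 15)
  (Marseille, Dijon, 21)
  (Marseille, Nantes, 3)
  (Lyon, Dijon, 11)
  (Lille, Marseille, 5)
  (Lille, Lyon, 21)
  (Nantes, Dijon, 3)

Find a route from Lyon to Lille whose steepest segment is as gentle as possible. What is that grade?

11

A few of the Lyon→Lille routes:
Lyon - Nantes - Marseille - Lille: max(14, 3, 5) = 14
Lyon - Dijon - Lille: max(11, 15) = 15
Lyon - Dijon - Nantes - Marseille - Lille: max(11, 3, 3, 5) = 11
Lyon - Nantes - Dijon - Lille: max(14, 3, 15) = 15
Lyon - Nantes - Marseille - Dijon - Lille: max(14, 3, 21, 15) = 21
Smallest bottleneck: 11%.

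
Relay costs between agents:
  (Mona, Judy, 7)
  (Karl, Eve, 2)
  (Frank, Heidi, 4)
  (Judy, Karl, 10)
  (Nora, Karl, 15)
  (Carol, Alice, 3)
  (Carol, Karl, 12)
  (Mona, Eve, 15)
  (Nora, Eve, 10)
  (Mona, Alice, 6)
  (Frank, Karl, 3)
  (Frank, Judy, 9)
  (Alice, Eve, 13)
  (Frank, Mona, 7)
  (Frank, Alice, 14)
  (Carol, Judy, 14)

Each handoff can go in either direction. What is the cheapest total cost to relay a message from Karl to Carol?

A few of the Karl→Carol routes:
Karl - Judy - Carol: 10 + 14 = 24
Karl - Frank - Mona - Alice - Carol: 3 + 7 + 6 + 3 = 19
Karl - Frank - Alice - Carol: 3 + 14 + 3 = 20
Karl - Eve - Alice - Carol: 2 + 13 + 3 = 18
Karl - Carol: 12
Shortest: 12.

12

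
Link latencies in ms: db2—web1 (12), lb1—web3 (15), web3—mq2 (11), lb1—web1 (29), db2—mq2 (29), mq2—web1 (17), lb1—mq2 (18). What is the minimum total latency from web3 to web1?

Paths from web3 to web1:
web3→mq2→db2→web1: 11 + 29 + 12 = 52
web3→mq2→web1: 11 + 17 = 28
web3→lb1→mq2→web1: 15 + 18 + 17 = 50
web3→lb1→web1: 15 + 29 = 44
web3→lb1→mq2→db2→web1: 15 + 18 + 29 + 12 = 74
web3→mq2→lb1→web1: 11 + 18 + 29 = 58
Shortest: 28 ms.

28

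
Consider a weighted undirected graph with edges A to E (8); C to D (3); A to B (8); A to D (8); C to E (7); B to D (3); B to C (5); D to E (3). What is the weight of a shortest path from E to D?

3

Comparing a few candidate routes:
E→A→B→D: 8 + 8 + 3 = 19
E→D: 3
E→C→D: 7 + 3 = 10
E→C→B→D: 7 + 5 + 3 = 15
E→A→D: 8 + 8 = 16
The minimum is 3.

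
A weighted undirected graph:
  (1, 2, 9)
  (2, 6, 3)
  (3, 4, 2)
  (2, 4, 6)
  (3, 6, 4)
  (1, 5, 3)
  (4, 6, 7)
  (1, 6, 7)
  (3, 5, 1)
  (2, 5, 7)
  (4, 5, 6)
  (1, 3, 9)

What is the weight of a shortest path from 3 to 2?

7

Checking several routes:
3→4→2: 2 + 6 = 8
3→5→2: 1 + 7 = 8
3→6→2: 4 + 3 = 7
Shortest: 7.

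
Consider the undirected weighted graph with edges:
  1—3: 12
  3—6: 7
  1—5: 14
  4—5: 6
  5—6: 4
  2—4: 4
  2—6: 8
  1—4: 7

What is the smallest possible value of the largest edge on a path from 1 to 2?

7

A few of the 1→2 routes:
1 - 4 - 5 - 6 - 2: max(7, 6, 4, 8) = 8
1 - 3 - 6 - 2: max(12, 7, 8) = 12
1 - 3 - 6 - 5 - 4 - 2: max(12, 7, 4, 6, 4) = 12
1 - 5 - 4 - 2: max(14, 6, 4) = 14
1 - 4 - 2: max(7, 4) = 7
The minimum achievable maximum is 7.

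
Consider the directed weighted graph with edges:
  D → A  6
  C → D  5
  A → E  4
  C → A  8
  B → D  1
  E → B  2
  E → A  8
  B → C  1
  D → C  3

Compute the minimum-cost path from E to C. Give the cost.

Paths from E to C:
E → B → C: 2 + 1 = 3
E → B → D → C: 2 + 1 + 3 = 6
The minimum is 3.

3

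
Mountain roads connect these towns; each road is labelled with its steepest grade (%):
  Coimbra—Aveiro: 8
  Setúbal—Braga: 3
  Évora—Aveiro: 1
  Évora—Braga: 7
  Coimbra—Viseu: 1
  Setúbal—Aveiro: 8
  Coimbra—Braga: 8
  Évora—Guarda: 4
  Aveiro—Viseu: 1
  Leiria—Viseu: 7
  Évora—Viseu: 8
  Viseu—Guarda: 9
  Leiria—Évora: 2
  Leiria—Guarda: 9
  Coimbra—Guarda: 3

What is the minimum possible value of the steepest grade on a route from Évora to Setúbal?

Some routes from Évora to Setúbal:
Évora→Viseu→Coimbra→Braga→Setúbal: max(8, 1, 8, 3) = 8
Évora→Viseu→Aveiro→Coimbra→Braga→Setúbal: max(8, 1, 8, 8, 3) = 8
Évora→Viseu→Coimbra→Aveiro→Setúbal: max(8, 1, 8, 8) = 8
Évora→Braga→Coimbra→Viseu→Aveiro→Setúbal: max(7, 8, 1, 1, 8) = 8
Évora→Braga→Setúbal: max(7, 3) = 7
Évora→Viseu→Aveiro→Setúbal: max(8, 1, 8) = 8
The minimum achievable maximum is 7%.

7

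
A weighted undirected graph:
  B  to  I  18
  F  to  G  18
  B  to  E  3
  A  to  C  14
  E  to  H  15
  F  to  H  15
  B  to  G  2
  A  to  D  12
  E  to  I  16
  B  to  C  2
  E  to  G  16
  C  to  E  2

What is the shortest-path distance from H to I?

Comparing a few candidate routes:
H -> E -> I: 15 + 16 = 31
H -> E -> B -> I: 15 + 3 + 18 = 36
H -> E -> C -> B -> I: 15 + 2 + 2 + 18 = 37
Best route has total 31.

31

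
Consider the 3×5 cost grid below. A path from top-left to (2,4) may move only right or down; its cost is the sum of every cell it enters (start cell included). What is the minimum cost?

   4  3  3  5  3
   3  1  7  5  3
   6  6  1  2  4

21

Cheapest: [0,0] [0,1] [1,1] [2,1] [2,2] [2,3] [2,4]
  4 + 3 + 1 + 6 + 1 + 2 + 4 = 21
For comparison, the top-then-right route costs 25.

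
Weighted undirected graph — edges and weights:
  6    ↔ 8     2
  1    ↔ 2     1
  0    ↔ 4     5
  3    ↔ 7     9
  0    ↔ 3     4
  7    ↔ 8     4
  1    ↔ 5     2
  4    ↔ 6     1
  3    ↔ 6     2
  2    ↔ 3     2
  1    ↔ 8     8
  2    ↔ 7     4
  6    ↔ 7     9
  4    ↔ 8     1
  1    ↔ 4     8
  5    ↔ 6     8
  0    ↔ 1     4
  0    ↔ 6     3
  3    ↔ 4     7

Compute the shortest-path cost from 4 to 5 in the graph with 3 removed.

Checking several routes:
4 -> 1 -> 5: 8 + 2 = 10
4 -> 6 -> 0 -> 1 -> 5: 1 + 3 + 4 + 2 = 10
4 -> 6 -> 5: 1 + 8 = 9
4 -> 0 -> 1 -> 5: 5 + 4 + 2 = 11
4 -> 8 -> 6 -> 5: 1 + 2 + 8 = 11
Best route has total 9.

9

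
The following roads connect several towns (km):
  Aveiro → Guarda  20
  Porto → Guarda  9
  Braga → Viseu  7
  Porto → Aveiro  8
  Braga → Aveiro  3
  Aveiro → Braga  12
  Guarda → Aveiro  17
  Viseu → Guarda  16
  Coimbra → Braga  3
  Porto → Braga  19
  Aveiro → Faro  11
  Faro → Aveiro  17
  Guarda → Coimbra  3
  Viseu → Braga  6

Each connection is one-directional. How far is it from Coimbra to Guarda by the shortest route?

Candidate routes:
Coimbra - Braga - Aveiro - Guarda: 3 + 3 + 20 = 26
Coimbra - Braga - Viseu - Guarda: 3 + 7 + 16 = 26
Shortest: 26 km.

26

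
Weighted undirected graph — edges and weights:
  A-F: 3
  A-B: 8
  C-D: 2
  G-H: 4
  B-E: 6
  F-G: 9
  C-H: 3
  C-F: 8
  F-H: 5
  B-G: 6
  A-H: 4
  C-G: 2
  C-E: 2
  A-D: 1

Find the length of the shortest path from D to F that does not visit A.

Some routes from D to F avoiding A:
D -> C -> G -> H -> F: 2 + 2 + 4 + 5 = 13
D -> C -> G -> F: 2 + 2 + 9 = 13
D -> C -> H -> F: 2 + 3 + 5 = 10
D -> C -> F: 2 + 8 = 10
Shortest: 10.

10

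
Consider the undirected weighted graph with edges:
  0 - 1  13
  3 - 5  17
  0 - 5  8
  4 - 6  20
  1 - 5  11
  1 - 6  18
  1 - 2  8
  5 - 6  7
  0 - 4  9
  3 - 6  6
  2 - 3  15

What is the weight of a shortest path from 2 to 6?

21

Checking several routes:
2 - 3 - 6: 15 + 6 = 21
2 - 1 - 5 - 6: 8 + 11 + 7 = 26
2 - 1 - 6: 8 + 18 = 26
2 - 3 - 5 - 6: 15 + 17 + 7 = 39
2 - 1 - 0 - 5 - 6: 8 + 13 + 8 + 7 = 36
The minimum is 21.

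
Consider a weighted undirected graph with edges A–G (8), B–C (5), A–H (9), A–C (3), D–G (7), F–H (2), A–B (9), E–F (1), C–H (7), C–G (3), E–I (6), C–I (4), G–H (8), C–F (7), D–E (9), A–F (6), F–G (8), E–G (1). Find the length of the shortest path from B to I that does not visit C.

22

Comparing a few candidate routes:
B-A-G-E-I: 9 + 8 + 1 + 6 = 24
B-A-F-H-G-E-I: 9 + 6 + 2 + 8 + 1 + 6 = 32
B-A-F-E-I: 9 + 6 + 1 + 6 = 22
B-A-F-G-E-I: 9 + 6 + 8 + 1 + 6 = 30
B-A-H-F-E-I: 9 + 9 + 2 + 1 + 6 = 27
Best route has total 22.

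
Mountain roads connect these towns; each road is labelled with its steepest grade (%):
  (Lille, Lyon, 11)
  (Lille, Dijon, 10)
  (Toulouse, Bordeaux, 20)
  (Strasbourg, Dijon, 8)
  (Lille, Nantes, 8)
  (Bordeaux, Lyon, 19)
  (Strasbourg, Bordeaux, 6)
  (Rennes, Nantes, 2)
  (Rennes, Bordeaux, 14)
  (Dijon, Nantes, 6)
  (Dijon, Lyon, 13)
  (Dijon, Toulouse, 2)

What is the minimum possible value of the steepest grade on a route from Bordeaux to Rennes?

Checking several routes:
Bordeaux→Strasbourg→Dijon→Lille→Nantes→Rennes: max(6, 8, 10, 8, 2) = 10
Bordeaux→Strasbourg→Dijon→Nantes→Rennes: max(6, 8, 6, 2) = 8
Bordeaux→Rennes: max(14) = 14
Bordeaux→Strasbourg→Dijon→Lyon→Lille→Nantes→Rennes: max(6, 8, 13, 11, 8, 2) = 13
Smallest bottleneck: 8%.

8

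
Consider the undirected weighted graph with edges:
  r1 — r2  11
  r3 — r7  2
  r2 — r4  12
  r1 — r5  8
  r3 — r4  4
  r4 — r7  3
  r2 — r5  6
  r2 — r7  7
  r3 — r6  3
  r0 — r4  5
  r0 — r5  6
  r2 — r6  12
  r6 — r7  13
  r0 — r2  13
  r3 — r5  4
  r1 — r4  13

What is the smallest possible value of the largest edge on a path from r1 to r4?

8

Some routes from r1 to r4:
r1 -> r5 -> r3 -> r4: max(8, 4, 4) = 8
r1 -> r5 -> r2 -> r7 -> r3 -> r4: max(8, 6, 7, 2, 4) = 8
r1 -> r5 -> r0 -> r4: max(8, 6, 5) = 8
r1 -> r5 -> r3 -> r7 -> r4: max(8, 4, 2, 3) = 8
r1 -> r5 -> r2 -> r7 -> r4: max(8, 6, 7, 3) = 8
The minimum achievable maximum is 8.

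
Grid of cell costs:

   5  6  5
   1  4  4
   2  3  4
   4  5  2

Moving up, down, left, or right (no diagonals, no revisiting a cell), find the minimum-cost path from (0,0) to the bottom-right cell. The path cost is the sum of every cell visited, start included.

17

Cheapest: [0,0] -> [1,0] -> [2,0] -> [2,1] -> [2,2] -> [3,2]
  5 + 1 + 2 + 3 + 4 + 2 = 17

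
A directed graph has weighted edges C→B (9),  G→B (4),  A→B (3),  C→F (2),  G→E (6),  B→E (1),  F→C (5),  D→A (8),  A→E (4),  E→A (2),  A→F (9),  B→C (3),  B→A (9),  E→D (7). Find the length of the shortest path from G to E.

5

Routes from G to E:
G → E: 6
G → B → A → E: 4 + 9 + 4 = 17
G → B → E: 4 + 1 = 5
Best route has total 5.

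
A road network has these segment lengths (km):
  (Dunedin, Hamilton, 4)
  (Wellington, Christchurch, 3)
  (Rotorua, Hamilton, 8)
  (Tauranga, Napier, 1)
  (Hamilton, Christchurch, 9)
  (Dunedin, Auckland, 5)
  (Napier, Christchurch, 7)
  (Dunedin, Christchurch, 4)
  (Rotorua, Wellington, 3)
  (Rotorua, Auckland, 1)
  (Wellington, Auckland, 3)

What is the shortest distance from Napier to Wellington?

Some routes from Napier to Wellington:
Napier→Christchurch→Dunedin→Hamilton→Rotorua→Wellington: 7 + 4 + 4 + 8 + 3 = 26
Napier→Christchurch→Dunedin→Auckland→Wellington: 7 + 4 + 5 + 3 = 19
Napier→Christchurch→Wellington: 7 + 3 = 10
Napier→Christchurch→Dunedin→Hamilton→Rotorua→Auckland→Wellington: 7 + 4 + 4 + 8 + 1 + 3 = 27
Napier→Christchurch→Dunedin→Auckland→Rotorua→Wellington: 7 + 4 + 5 + 1 + 3 = 20
Napier→Christchurch→Hamilton→Rotorua→Wellington: 7 + 9 + 8 + 3 = 27
The minimum is 10 km.

10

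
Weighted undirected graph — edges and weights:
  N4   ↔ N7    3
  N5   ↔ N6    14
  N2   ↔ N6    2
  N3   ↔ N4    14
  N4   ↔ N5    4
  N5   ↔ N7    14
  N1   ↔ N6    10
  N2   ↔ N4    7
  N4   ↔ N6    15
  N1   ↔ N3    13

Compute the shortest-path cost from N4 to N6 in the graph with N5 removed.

9

Candidate routes:
N4→N3→N1→N6: 14 + 13 + 10 = 37
N4→N6: 15
N4→N2→N6: 7 + 2 = 9
The minimum is 9.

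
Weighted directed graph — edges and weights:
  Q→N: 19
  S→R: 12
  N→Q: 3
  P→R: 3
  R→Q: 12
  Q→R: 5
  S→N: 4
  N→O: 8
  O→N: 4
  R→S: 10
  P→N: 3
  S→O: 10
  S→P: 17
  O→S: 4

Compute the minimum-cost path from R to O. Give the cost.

20

Paths from R to O:
R → S → O: 10 + 10 = 20
R → S → P → N → O: 10 + 17 + 3 + 8 = 38
R → S → N → O: 10 + 4 + 8 = 22
R → Q → N → O: 12 + 19 + 8 = 39
Shortest: 20.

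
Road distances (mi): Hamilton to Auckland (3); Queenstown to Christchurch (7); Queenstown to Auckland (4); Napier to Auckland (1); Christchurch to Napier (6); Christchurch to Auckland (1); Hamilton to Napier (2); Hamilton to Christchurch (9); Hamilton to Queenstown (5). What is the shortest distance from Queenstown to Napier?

5

Comparing a few candidate routes:
Queenstown - Auckland - Hamilton - Napier: 4 + 3 + 2 = 9
Queenstown - Hamilton - Napier: 5 + 2 = 7
Queenstown - Hamilton - Auckland - Napier: 5 + 3 + 1 = 9
Queenstown - Auckland - Napier: 4 + 1 = 5
Queenstown - Auckland - Christchurch - Napier: 4 + 1 + 6 = 11
Queenstown - Christchurch - Auckland - Napier: 7 + 1 + 1 = 9
Best route has total 5 mi.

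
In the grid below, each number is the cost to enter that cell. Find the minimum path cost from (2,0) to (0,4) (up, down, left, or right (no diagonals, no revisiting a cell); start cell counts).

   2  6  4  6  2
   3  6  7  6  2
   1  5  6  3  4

23

Cheapest: [2,0] -> [2,1] -> [2,2] -> [2,3] -> [2,4] -> [1,4] -> [0,4]
  1 + 5 + 6 + 3 + 4 + 2 + 2 = 23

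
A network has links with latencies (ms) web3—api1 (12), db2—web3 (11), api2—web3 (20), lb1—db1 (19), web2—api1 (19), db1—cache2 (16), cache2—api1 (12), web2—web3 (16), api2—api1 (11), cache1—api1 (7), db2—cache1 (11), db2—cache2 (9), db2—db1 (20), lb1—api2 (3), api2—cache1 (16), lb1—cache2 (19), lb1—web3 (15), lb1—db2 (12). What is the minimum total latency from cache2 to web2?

Checking several routes:
cache2 -> api1 -> web2: 12 + 19 = 31
cache2 -> db2 -> cache1 -> api1 -> web2: 9 + 11 + 7 + 19 = 46
cache2 -> db2 -> web3 -> web2: 9 + 11 + 16 = 36
cache2 -> api1 -> web3 -> web2: 12 + 12 + 16 = 40
cache2 -> lb1 -> web3 -> web2: 19 + 15 + 16 = 50
The minimum is 31 ms.

31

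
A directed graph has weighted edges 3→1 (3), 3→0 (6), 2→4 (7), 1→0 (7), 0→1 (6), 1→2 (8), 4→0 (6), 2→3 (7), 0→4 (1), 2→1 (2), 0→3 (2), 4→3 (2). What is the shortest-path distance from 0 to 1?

5

Paths from 0 to 1:
0-1: 6
0-3-1: 2 + 3 = 5
0-4-3-1: 1 + 2 + 3 = 6
Best route has total 5.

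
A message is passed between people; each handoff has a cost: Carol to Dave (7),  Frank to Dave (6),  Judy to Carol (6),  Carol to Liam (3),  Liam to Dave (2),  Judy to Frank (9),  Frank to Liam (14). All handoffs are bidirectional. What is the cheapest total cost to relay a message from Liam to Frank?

8

Routes from Liam to Frank:
Liam→Frank: 14
Liam→Dave→Frank: 2 + 6 = 8
Liam→Carol→Dave→Frank: 3 + 7 + 6 = 16
Liam→Carol→Judy→Frank: 3 + 6 + 9 = 18
Liam→Dave→Carol→Judy→Frank: 2 + 7 + 6 + 9 = 24
Shortest: 8.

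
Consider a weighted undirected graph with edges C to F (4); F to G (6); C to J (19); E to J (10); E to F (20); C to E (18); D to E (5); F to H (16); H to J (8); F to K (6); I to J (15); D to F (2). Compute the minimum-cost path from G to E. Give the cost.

Some routes from G to E:
G - F - E: 6 + 20 = 26
G - F - H - J - E: 6 + 16 + 8 + 10 = 40
G - F - D - E: 6 + 2 + 5 = 13
G - F - C - J - E: 6 + 4 + 19 + 10 = 39
G - F - C - E: 6 + 4 + 18 = 28
Shortest: 13.

13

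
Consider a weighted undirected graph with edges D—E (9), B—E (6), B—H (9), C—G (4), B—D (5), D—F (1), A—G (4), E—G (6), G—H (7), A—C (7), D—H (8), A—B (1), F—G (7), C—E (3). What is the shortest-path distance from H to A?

Some routes from H to A:
H → D → F → G → A: 8 + 1 + 7 + 4 = 20
H → G → A: 7 + 4 = 11
H → G → E → B → A: 7 + 6 + 6 + 1 = 20
H → G → C → A: 7 + 4 + 7 = 18
H → B → A: 9 + 1 = 10
H → D → B → A: 8 + 5 + 1 = 14
Best route has total 10.

10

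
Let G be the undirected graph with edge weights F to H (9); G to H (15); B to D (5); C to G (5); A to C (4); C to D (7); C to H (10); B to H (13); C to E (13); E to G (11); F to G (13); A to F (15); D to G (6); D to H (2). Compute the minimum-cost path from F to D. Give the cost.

Comparing a few candidate routes:
F - G - D: 13 + 6 = 19
F - H - D: 9 + 2 = 11
F - G - C - D: 13 + 5 + 7 = 25
F - A - C - D: 15 + 4 + 7 = 26
Shortest: 11.

11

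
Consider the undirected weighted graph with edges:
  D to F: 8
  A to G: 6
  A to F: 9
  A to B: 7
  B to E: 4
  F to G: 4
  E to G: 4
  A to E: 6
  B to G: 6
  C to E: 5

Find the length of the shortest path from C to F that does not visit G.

Paths from C to F avoiding G:
C→E→A→F: 5 + 6 + 9 = 20
C→E→B→A→F: 5 + 4 + 7 + 9 = 25
Shortest: 20.

20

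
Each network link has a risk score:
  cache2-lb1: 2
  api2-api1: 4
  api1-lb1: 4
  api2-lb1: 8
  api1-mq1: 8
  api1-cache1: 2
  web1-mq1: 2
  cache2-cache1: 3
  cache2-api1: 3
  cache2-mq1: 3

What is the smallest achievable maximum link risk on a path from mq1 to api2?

A few of the mq1→api2 routes:
mq1 → cache2 → lb1 → api1 → api2: max(3, 2, 4, 4) = 4
mq1 → api1 → cache2 → lb1 → api2: max(8, 3, 2, 8) = 8
mq1 → cache2 → cache1 → api1 → api2: max(3, 3, 2, 4) = 4
mq1 → cache2 → api1 → api2: max(3, 3, 4) = 4
The minimum achievable maximum is 4.

4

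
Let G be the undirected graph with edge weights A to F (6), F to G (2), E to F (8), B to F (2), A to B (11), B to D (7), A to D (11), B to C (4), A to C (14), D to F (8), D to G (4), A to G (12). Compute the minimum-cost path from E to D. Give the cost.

Some routes from E to D:
E - F - D: 8 + 8 = 16
E - F - B - D: 8 + 2 + 7 = 17
E - F - G - D: 8 + 2 + 4 = 14
Shortest: 14.

14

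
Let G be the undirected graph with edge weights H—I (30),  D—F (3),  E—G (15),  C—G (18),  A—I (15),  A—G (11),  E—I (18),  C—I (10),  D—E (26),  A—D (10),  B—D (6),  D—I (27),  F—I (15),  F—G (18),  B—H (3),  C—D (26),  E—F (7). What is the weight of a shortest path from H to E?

Checking several routes:
H -> B -> D -> A -> G -> E: 3 + 6 + 10 + 11 + 15 = 45
H -> B -> D -> F -> G -> E: 3 + 6 + 3 + 18 + 15 = 45
H -> B -> D -> F -> I -> E: 3 + 6 + 3 + 15 + 18 = 45
H -> I -> E: 30 + 18 = 48
H -> B -> D -> E: 3 + 6 + 26 = 35
H -> B -> D -> F -> E: 3 + 6 + 3 + 7 = 19
Best route has total 19.

19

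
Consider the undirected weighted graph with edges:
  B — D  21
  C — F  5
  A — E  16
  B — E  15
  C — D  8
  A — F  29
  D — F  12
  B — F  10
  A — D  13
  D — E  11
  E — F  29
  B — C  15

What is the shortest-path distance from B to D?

A few of the B→D routes:
B → D: 21
B → C → D: 15 + 8 = 23
B → F → C → D: 10 + 5 + 8 = 23
B → F → D: 10 + 12 = 22
Best route has total 21.

21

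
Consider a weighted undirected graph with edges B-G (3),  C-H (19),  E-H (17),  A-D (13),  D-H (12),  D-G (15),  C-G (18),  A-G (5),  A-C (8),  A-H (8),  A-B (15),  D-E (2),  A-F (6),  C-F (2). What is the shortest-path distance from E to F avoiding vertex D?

31

A few of the E→F routes:
E -> H -> A -> C -> F: 17 + 8 + 8 + 2 = 35
E -> H -> A -> F: 17 + 8 + 6 = 31
E -> H -> C -> F: 17 + 19 + 2 = 38
Best route has total 31.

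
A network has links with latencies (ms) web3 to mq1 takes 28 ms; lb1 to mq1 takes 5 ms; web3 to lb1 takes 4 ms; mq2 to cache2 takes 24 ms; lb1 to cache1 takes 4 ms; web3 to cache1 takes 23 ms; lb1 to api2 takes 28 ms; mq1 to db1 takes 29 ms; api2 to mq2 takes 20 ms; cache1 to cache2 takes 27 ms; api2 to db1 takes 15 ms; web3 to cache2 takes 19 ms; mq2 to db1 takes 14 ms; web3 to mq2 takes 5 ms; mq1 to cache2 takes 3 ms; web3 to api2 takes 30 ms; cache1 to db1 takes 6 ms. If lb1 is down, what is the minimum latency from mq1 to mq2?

27

A few of the mq1→mq2 routes:
mq1→cache2→cache1→db1→mq2: 3 + 27 + 6 + 14 = 50
mq1→cache2→mq2: 3 + 24 = 27
mq1→cache2→web3→mq2: 3 + 19 + 5 = 27
mq1→cache2→cache1→web3→mq2: 3 + 27 + 23 + 5 = 58
mq1→db1→mq2: 29 + 14 = 43
mq1→web3→mq2: 28 + 5 = 33
Best route has total 27 ms.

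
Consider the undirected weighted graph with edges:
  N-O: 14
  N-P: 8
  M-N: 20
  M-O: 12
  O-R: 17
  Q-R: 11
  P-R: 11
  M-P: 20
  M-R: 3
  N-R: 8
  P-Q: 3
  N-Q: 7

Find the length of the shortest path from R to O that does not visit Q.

15

Checking several routes:
R→N→O: 8 + 14 = 22
R→M→N→O: 3 + 20 + 14 = 37
R→P→N→O: 11 + 8 + 14 = 33
R→M→O: 3 + 12 = 15
R→O: 17
Best route has total 15.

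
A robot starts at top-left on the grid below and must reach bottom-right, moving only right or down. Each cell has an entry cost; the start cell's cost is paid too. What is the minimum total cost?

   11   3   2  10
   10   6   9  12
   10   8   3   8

36

Best path: r0c0 → r0c1 → r0c2 → r1c2 → r2c2 → r2c3
Cost: 11 + 3 + 2 + 9 + 3 + 8 = 36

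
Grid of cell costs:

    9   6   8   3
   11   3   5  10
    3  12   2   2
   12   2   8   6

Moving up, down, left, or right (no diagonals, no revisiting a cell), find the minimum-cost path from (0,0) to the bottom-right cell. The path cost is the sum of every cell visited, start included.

33

Path [0,0] → [0,1] → [1,1] → [1,2] → [2,2] → [2,3] → [3,3]: 9 + 6 + 3 + 5 + 2 + 2 + 6 = 33.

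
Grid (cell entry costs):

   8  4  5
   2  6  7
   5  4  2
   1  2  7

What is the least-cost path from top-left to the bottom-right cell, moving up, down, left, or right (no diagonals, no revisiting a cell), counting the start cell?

Path r0c0→r1c0→r2c0→r3c0→r3c1→r3c2: 8 + 2 + 5 + 1 + 2 + 7 = 25.

25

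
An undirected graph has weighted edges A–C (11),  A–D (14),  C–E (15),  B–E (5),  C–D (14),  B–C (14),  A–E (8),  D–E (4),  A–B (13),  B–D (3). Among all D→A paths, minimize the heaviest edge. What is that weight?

8

Comparing a few candidate routes:
D -> B -> A: max(3, 13) = 13
D -> B -> E -> A: max(3, 5, 8) = 8
D -> E -> A: max(4, 8) = 8
D -> E -> B -> A: max(4, 5, 13) = 13
D -> E -> B -> C -> A: max(4, 5, 14, 11) = 14
D -> A: max(14) = 14
Smallest bottleneck: 8.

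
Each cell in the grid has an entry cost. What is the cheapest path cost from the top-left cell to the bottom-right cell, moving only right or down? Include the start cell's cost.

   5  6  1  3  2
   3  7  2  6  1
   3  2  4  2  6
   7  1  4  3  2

Path [0,0] -> [1,0] -> [2,0] -> [2,1] -> [3,1] -> [3,2] -> [3,3] -> [3,4]: 5 + 3 + 3 + 2 + 1 + 4 + 3 + 2 = 23.

23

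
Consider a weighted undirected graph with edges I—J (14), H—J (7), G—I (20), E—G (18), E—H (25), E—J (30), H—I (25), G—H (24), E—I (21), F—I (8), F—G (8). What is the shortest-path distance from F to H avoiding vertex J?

32

Comparing a few candidate routes:
F→G→H: 8 + 24 = 32
F→G→E→H: 8 + 18 + 25 = 51
F→I→H: 8 + 25 = 33
F→I→G→H: 8 + 20 + 24 = 52
Shortest: 32.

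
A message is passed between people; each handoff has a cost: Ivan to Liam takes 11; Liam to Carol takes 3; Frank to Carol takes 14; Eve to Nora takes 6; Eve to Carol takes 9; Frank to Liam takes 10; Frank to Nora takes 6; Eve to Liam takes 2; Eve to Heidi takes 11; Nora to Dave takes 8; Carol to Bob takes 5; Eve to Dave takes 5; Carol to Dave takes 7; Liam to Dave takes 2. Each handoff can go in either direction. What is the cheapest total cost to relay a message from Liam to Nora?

Comparing a few candidate routes:
Liam - Eve - Nora: 2 + 6 = 8
Liam - Eve - Dave - Nora: 2 + 5 + 8 = 15
Liam - Frank - Nora: 10 + 6 = 16
Liam - Dave - Eve - Nora: 2 + 5 + 6 = 13
Liam - Dave - Nora: 2 + 8 = 10
Best route has total 8.

8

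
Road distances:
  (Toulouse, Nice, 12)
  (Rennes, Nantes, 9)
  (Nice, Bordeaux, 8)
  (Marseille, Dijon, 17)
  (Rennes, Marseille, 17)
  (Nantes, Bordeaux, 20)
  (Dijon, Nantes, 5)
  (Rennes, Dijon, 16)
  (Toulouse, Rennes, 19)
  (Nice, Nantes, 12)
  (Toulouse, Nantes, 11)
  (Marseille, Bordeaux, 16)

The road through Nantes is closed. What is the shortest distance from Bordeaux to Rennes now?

33

Routes from Bordeaux to Rennes avoiding Nantes:
Bordeaux→Marseille→Rennes: 16 + 17 = 33
Bordeaux→Nice→Toulouse→Rennes: 8 + 12 + 19 = 39
Bordeaux→Marseille→Dijon→Rennes: 16 + 17 + 16 = 49
Best route has total 33.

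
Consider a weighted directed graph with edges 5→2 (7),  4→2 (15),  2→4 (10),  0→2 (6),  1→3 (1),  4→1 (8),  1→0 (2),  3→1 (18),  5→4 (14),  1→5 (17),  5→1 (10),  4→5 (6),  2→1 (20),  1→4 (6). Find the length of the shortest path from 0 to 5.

22

Some routes from 0 to 5:
0 - 2 - 1 - 4 - 5: 6 + 20 + 6 + 6 = 38
0 - 2 - 4 - 1 - 5: 6 + 10 + 8 + 17 = 41
0 - 2 - 4 - 5: 6 + 10 + 6 = 22
The minimum is 22.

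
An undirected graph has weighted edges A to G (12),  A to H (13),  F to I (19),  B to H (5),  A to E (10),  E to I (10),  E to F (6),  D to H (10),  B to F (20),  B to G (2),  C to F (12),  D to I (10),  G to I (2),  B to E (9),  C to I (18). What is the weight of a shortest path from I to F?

16

Checking several routes:
I→F: 19
I→G→B→E→F: 2 + 2 + 9 + 6 = 19
I→E→F: 10 + 6 = 16
I→G→B→F: 2 + 2 + 20 = 24
Shortest: 16.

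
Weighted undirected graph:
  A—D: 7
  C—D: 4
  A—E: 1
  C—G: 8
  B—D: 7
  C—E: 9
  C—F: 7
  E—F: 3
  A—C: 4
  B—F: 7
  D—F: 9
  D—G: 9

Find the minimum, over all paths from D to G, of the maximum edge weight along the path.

8

A few of the D→G routes:
D-A-E-F-C-G: max(7, 1, 3, 7, 8) = 8
D-B-F-C-G: max(7, 7, 7, 8) = 8
D-C-G: max(4, 8) = 8
D-B-F-E-A-C-G: max(7, 7, 3, 1, 4, 8) = 8
D-A-C-G: max(7, 4, 8) = 8
Smallest bottleneck: 8.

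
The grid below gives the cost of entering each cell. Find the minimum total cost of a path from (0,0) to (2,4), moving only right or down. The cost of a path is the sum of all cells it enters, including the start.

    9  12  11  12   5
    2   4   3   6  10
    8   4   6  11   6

40

Best path: (0,0) (1,0) (1,1) (1,2) (1,3) (1,4) (2,4)
Cost: 9 + 2 + 4 + 3 + 6 + 10 + 6 = 40
For comparison, the top-then-right route costs 65.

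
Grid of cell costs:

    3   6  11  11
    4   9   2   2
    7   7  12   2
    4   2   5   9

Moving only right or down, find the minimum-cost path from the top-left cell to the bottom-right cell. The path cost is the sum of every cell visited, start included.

31

Cheapest: [0,0] -> [1,0] -> [1,1] -> [1,2] -> [1,3] -> [2,3] -> [3,3]
  3 + 4 + 9 + 2 + 2 + 2 + 9 = 31
For comparison, the top-then-right route costs 44.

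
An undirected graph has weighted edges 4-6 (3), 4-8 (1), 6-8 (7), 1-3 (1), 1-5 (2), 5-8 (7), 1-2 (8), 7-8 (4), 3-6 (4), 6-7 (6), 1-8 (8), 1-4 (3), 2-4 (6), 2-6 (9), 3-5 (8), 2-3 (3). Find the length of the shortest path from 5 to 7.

10

Checking several routes:
5→1→4→8→7: 2 + 3 + 1 + 4 = 10
5→1→3→6→4→8→7: 2 + 1 + 4 + 3 + 1 + 4 = 15
5→1→3→6→7: 2 + 1 + 4 + 6 = 13
5→1→8→7: 2 + 8 + 4 = 14
5→8→7: 7 + 4 = 11
5→1→4→6→7: 2 + 3 + 3 + 6 = 14
Shortest: 10.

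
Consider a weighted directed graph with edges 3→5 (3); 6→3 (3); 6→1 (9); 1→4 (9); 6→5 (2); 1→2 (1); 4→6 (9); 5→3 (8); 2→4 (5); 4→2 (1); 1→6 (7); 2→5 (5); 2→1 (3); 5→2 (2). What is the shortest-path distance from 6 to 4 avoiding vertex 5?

15

Routes from 6 to 4 avoiding 5:
6-1-2-4: 9 + 1 + 5 = 15
6-1-4: 9 + 9 = 18
Best route has total 15.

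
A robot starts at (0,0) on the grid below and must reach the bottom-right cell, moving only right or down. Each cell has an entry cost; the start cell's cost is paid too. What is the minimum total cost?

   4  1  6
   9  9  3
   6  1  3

Path (0,0) → (0,1) → (0,2) → (1,2) → (2,2): 4 + 1 + 6 + 3 + 3 = 17.

17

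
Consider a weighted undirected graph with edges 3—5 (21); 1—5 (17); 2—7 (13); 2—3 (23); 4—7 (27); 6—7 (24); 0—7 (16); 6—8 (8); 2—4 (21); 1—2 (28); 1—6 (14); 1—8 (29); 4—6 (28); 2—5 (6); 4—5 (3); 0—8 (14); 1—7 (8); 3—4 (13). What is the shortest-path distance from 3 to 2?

22

Checking several routes:
3 → 4 → 5 → 2: 13 + 3 + 6 = 22
3 → 2: 23
3 → 5 → 2: 21 + 6 = 27
Best route has total 22.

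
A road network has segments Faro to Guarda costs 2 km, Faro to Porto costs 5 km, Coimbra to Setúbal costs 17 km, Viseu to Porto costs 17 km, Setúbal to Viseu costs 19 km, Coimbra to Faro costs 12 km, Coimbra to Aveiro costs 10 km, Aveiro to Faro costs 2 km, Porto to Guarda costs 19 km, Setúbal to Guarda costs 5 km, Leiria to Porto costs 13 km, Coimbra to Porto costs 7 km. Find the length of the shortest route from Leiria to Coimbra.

Checking several routes:
Leiria→Porto→Faro→Aveiro→Coimbra: 13 + 5 + 2 + 10 = 30
Leiria→Porto→Faro→Guarda→Setúbal→Coimbra: 13 + 5 + 2 + 5 + 17 = 42
Leiria→Porto→Coimbra: 13 + 7 = 20
Leiria→Porto→Faro→Coimbra: 13 + 5 + 12 = 30
Leiria→Porto→Guarda→Faro→Coimbra: 13 + 19 + 2 + 12 = 46
Shortest: 20 km.

20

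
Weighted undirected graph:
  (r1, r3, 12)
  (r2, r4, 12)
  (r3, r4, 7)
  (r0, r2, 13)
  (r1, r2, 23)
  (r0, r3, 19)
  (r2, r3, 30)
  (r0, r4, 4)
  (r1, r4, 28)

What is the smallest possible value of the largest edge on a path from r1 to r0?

Some routes from r1 to r0:
r1→r2→r0: max(23, 13) = 23
r1→r2→r4→r3→r0: max(23, 12, 7, 19) = 23
r1→r2→r4→r0: max(23, 12, 4) = 23
r1→r3→r4→r0: max(12, 7, 4) = 12
r1→r3→r4→r2→r0: max(12, 7, 12, 13) = 13
r1→r3→r0: max(12, 19) = 19
Best route has worst link 12.

12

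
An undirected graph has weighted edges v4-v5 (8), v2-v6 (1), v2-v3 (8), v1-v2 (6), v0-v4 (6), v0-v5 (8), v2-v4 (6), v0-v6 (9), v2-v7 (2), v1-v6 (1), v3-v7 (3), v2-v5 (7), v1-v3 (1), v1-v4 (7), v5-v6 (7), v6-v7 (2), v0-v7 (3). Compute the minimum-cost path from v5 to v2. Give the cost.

7

A few of the v5→v2 routes:
v5 -> v6 -> v7 -> v2: 7 + 2 + 2 = 11
v5 -> v6 -> v2: 7 + 1 = 8
v5 -> v2: 7
Best route has total 7.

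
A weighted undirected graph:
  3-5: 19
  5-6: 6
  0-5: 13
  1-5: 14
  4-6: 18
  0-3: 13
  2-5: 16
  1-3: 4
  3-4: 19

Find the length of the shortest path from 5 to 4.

24

Candidate routes:
5 - 0 - 3 - 4: 13 + 13 + 19 = 45
5 - 6 - 4: 6 + 18 = 24
5 - 1 - 3 - 4: 14 + 4 + 19 = 37
5 - 3 - 4: 19 + 19 = 38
Shortest: 24.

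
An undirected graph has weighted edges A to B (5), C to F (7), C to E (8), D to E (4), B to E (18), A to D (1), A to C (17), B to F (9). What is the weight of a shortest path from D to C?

Comparing a few candidate routes:
D → E → C: 4 + 8 = 12
D → A → C: 1 + 17 = 18
D → A → B → F → C: 1 + 5 + 9 + 7 = 22
D → E → B → F → C: 4 + 18 + 9 + 7 = 38
D → A → B → E → C: 1 + 5 + 18 + 8 = 32
The minimum is 12.

12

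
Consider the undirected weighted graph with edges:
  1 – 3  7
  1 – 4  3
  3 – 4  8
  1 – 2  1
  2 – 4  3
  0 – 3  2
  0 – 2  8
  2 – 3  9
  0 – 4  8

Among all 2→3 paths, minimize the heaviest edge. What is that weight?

Some routes from 2 to 3:
2 -> 4 -> 3: max(3, 8) = 8
2 -> 1 -> 3: max(1, 7) = 7
2 -> 4 -> 1 -> 3: max(3, 3, 7) = 7
Smallest bottleneck: 7.

7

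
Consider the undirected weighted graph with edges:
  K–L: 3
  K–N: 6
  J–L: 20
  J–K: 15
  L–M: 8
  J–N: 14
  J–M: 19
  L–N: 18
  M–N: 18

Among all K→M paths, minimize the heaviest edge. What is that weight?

8

A few of the K→M routes:
K-L-N-M: max(3, 18, 18) = 18
K-L-M: max(3, 8) = 8
K-N-L-M: max(6, 18, 8) = 18
K-N-M: max(6, 18) = 18
Best route has worst link 8.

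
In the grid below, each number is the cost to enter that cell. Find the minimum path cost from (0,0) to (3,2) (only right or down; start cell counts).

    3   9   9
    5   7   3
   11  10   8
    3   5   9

35

Cheapest: (0,0) → (1,0) → (1,1) → (1,2) → (2,2) → (3,2)
  3 + 5 + 7 + 3 + 8 + 9 = 35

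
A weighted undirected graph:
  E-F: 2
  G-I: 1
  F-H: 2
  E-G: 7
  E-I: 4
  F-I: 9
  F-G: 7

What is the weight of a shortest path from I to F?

6

Paths from I to F:
I → G → F: 1 + 7 = 8
I → G → E → F: 1 + 7 + 2 = 10
I → F: 9
I → E → G → F: 4 + 7 + 7 = 18
I → E → F: 4 + 2 = 6
Best route has total 6.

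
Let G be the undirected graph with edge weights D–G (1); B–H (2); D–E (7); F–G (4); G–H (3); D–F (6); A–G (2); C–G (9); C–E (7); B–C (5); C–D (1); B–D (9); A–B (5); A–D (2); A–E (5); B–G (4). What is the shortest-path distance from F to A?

6

A few of the F→A routes:
F→G→D→A: 4 + 1 + 2 = 7
F→D→A: 6 + 2 = 8
F→G→B→A: 4 + 4 + 5 = 13
F→G→H→B→A: 4 + 3 + 2 + 5 = 14
F→D→G→A: 6 + 1 + 2 = 9
F→G→A: 4 + 2 = 6
The minimum is 6.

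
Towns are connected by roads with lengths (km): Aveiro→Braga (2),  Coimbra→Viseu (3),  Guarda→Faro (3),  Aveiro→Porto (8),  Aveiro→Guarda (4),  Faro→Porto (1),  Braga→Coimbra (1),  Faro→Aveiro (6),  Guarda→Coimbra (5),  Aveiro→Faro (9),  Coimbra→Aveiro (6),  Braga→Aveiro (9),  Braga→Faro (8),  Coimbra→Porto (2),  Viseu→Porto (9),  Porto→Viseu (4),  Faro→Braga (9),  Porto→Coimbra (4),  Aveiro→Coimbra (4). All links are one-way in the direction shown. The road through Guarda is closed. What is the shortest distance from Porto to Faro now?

19

Routes from Porto to Faro avoiding Guarda:
Porto → Coimbra → Aveiro → Braga → Faro: 4 + 6 + 2 + 8 = 20
Porto → Coimbra → Aveiro → Faro: 4 + 6 + 9 = 19
Best route has total 19 km.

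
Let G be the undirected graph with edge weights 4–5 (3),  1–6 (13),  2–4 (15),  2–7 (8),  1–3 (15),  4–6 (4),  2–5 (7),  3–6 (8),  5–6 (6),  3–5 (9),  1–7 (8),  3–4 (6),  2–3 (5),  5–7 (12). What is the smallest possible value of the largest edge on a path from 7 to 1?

8

Comparing a few candidate routes:
7→5→3→4→6→1: max(12, 9, 6, 4, 13) = 13
7→1: max(8) = 8
7→5→3→6→1: max(12, 9, 8, 13) = 13
7→5→6→1: max(12, 6, 13) = 13
7→5→2→3→6→1: max(12, 7, 5, 8, 13) = 13
7→5→2→3→4→6→1: max(12, 7, 5, 6, 4, 13) = 13
Best route has worst link 8.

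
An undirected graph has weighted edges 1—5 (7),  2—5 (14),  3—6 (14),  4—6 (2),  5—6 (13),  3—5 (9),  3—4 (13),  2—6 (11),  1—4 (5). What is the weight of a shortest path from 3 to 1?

16

Checking several routes:
3 - 6 - 4 - 1: 14 + 2 + 5 = 21
3 - 4 - 1: 13 + 5 = 18
3 - 5 - 1: 9 + 7 = 16
Shortest: 16.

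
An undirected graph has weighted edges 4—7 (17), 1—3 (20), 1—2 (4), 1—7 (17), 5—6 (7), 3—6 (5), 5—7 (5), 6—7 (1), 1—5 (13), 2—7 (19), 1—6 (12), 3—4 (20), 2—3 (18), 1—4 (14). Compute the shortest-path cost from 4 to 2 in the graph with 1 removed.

36

A few of the 4→2 routes:
4→7→5→6→3→2: 17 + 5 + 7 + 5 + 18 = 52
4→7→6→3→2: 17 + 1 + 5 + 18 = 41
4→7→2: 17 + 19 = 36
4→3→6→7→2: 20 + 5 + 1 + 19 = 45
4→3→2: 20 + 18 = 38
The minimum is 36.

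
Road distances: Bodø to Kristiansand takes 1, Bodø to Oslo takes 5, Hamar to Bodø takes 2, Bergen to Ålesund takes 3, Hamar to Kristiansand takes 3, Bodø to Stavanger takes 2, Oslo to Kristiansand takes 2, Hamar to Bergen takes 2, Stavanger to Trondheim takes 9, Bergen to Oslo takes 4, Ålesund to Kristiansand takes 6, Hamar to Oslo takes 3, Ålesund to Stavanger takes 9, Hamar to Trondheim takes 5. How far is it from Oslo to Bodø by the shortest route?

Checking several routes:
Oslo→Kristiansand→Bodø: 2 + 1 = 3
Oslo→Kristiansand→Hamar→Bodø: 2 + 3 + 2 = 7
Oslo→Bodø: 5
Oslo→Hamar→Kristiansand→Bodø: 3 + 3 + 1 = 7
Oslo→Hamar→Bodø: 3 + 2 = 5
The minimum is 3.

3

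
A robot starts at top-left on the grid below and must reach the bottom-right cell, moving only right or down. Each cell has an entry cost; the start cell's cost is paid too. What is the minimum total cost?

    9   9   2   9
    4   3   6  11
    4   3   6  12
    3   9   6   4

35

One optimal route is r0c0→r1c0→r1c1→r2c1→r2c2→r3c2→r3c3.
Its cost is 9 + 4 + 3 + 3 + 6 + 6 + 4 = 35.
For comparison, the top-then-right route costs 56.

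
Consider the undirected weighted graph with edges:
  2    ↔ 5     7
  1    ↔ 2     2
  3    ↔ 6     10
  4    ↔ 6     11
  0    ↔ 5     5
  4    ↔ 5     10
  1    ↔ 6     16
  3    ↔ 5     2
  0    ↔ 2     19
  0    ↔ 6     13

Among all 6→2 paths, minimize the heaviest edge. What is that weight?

Comparing a few candidate routes:
6 -> 3 -> 5 -> 0 -> 2: max(10, 2, 5, 19) = 19
6 -> 0 -> 5 -> 2: max(13, 5, 7) = 13
6 -> 1 -> 2: max(16, 2) = 16
6 -> 3 -> 5 -> 2: max(10, 2, 7) = 10
6 -> 4 -> 5 -> 2: max(11, 10, 7) = 11
The minimum achievable maximum is 10.

10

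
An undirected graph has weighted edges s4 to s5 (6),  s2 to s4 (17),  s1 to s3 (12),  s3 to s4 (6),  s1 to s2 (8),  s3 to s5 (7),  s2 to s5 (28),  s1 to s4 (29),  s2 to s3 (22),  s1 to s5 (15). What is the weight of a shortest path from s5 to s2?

Checking several routes:
s5 → s1 → s2: 15 + 8 = 23
s5 → s4 → s2: 6 + 17 = 23
s5 → s2: 28
s5 → s3 → s1 → s2: 7 + 12 + 8 = 27
Best route has total 23.

23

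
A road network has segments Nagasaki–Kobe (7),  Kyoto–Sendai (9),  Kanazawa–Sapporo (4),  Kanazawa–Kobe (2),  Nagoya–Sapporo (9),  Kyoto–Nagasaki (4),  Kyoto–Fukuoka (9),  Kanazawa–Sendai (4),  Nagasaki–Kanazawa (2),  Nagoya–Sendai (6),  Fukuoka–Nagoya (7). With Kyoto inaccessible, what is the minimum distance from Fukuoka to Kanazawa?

Routes from Fukuoka to Kanazawa avoiding Kyoto:
Fukuoka - Nagoya - Sapporo - Kanazawa: 7 + 9 + 4 = 20
Fukuoka - Nagoya - Sendai - Kanazawa: 7 + 6 + 4 = 17
Best route has total 17 mi.

17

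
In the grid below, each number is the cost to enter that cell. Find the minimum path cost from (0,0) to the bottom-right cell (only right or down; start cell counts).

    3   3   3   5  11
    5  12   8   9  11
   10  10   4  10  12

43

Cheapest: r0c0 -> r0c1 -> r0c2 -> r1c2 -> r2c2 -> r2c3 -> r2c4
  3 + 3 + 3 + 8 + 4 + 10 + 12 = 43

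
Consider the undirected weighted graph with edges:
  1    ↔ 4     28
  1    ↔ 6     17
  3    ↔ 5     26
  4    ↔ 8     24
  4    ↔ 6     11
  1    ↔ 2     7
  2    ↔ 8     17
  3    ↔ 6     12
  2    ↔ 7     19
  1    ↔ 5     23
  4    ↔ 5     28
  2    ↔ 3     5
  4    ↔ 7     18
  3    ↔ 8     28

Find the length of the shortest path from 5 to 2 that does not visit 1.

31

Checking several routes:
5 → 3 → 8 → 2: 26 + 28 + 17 = 71
5 → 4 → 7 → 2: 28 + 18 + 19 = 65
5 → 4 → 6 → 3 → 2: 28 + 11 + 12 + 5 = 56
5 → 3 → 2: 26 + 5 = 31
5 → 4 → 8 → 2: 28 + 24 + 17 = 69
Best route has total 31.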